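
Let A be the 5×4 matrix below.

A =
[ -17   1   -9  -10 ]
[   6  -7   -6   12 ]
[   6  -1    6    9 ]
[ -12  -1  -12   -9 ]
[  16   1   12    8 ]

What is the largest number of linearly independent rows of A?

Row reduce to echelon form.
R2 ← R2 + (6/17)·R1: [0, -113/17, -156/17, 144/17]
R3 ← R3 + (6/17)·R1: [0, -11/17, 48/17, 93/17]
R4 ← R4 − (12/17)·R1: [0, -29/17, -96/17, -33/17]
R5 ← R5 + (16/17)·R1: [0, 33/17, 60/17, -24/17]
R3 ← R3 − (11/113)·R2: [0, 0, 420/113, 525/113]
R4 ← R4 − (29/113)·R2: [0, 0, -372/113, -465/113]
R5 ← R5 + (33/113)·R2: [0, 0, 96/113, 120/113]
R4 ← R4 + (31/35)·R3: [0, 0, 0, 0]
R5 ← R5 − (8/35)·R3: [0, 0, 0, 0]
Echelon form has 3 nonzero rows, so rank(A) = 3.
The rank gives the maximum number of linearly independent rows: 3.

3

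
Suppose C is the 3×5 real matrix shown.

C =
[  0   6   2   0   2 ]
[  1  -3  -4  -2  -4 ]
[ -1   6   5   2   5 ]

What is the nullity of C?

Row reduce to echelon form.
Swap R1 ↔ R2
R3 ← R3 + R1: [0, 3, 1, 0, 1]
R3 ← R3 − (1/2)·R2: [0, 0, 0, 0, 0]
2 nonzero rows, so rank(C) = 2.
C has 5 columns; by rank–nullity, nullity = 5 − 2 = 3.

3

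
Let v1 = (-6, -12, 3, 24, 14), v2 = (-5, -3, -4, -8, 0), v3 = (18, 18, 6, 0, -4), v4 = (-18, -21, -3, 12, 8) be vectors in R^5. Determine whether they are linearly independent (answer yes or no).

Form the matrix with these vectors as rows and row reduce.
R2 ← R2 − (5/6)·R1: [0, 7, -13/2, -28, -35/3]
R3 ← R3 + (3)·R1: [0, -18, 15, 72, 38]
R4 ← R4 − (3)·R1: [0, 15, -12, -60, -34]
R3 ← R3 + (18/7)·R2: [0, 0, -12/7, 0, 8]
R4 ← R4 − (15/7)·R2: [0, 0, 27/14, 0, -9]
R4 ← R4 + (9/8)·R3: [0, 0, 0, 0, 0]
3 nonzero rows, so the 4 vectors span a space of dimension 3.
Since 3 < 4, the vectors are linearly dependent.

no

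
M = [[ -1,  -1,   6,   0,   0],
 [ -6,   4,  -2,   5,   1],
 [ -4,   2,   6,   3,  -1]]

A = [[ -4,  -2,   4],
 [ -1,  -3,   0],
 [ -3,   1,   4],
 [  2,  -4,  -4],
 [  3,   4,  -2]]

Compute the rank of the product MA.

First compute MA:
[[-13,  11,  20],
 [ 39, -18, -54],
 [ -1,  -8,  -2]]
Now row reduce the product.
R2 ← R2 + (3)·R1: [0, 15, 6]
R3 ← R3 − (1/13)·R1: [0, -115/13, -46/13]
R3 ← R3 + (23/39)·R2: [0, 0, 0]
2 nonzero rows, so rank(MA) = 2.

2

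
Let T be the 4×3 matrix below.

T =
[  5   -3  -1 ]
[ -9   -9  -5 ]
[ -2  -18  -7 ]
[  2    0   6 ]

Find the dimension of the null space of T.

Row reduce to echelon form.
R2 ← R2 + (9/5)·R1: [0, -72/5, -34/5]
R3 ← R3 + (2/5)·R1: [0, -96/5, -37/5]
R4 ← R4 − (2/5)·R1: [0, 6/5, 32/5]
R3 ← R3 − (4/3)·R2: [0, 0, 5/3]
R4 ← R4 + (1/12)·R2: [0, 0, 35/6]
R4 ← R4 − (7/2)·R3: [0, 0, 0]
3 nonzero rows, so rank(T) = 3.
T has 3 columns; by rank–nullity, nullity = 3 − 3 = 0.

0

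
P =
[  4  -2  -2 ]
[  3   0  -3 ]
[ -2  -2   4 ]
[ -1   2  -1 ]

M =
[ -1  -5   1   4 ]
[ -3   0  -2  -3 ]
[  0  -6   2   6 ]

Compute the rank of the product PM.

2

First compute PM:
[[  2,  -8,   4,  10],
 [ -3,   3,  -3,  -6],
 [  8, -14,  10,  22],
 [ -5,  11,  -7, -16]]
Now row reduce the product.
R2 ← R2 + (3/2)·R1: [0, -9, 3, 9]
R3 ← R3 − (4)·R1: [0, 18, -6, -18]
R4 ← R4 + (5/2)·R1: [0, -9, 3, 9]
R3 ← R3 + (2)·R2: [0, 0, 0, 0]
R4 ← R4 − R2: [0, 0, 0, 0]
2 nonzero rows, so rank(PM) = 2.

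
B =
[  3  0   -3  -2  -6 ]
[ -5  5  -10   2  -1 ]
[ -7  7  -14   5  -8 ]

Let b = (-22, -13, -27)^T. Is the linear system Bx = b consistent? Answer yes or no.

yes

Row reduce the augmented matrix [B | b].
R2 ← R2 + (5/3)·R1: [0, 5, -15, -4/3, -11, -149/3]
R3 ← R3 + (7/3)·R1: [0, 7, -21, 1/3, -22, -235/3]
R3 ← R3 − (7/5)·R2: [0, 0, 0, 11/5, -33/5, -44/5]
The echelon form has 3 nonzero rows, and every pivot lies in the first 5 columns, so rank(B) = rank([B|b]) = 3.
The system is consistent.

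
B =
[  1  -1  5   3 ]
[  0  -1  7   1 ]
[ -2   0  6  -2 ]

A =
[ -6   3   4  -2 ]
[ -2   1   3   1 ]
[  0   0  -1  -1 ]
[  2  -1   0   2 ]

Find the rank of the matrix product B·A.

First compute BA:
[[  2,  -1,  -4,  -2],
 [  4,  -2, -10,  -6],
 [  8,  -4, -14,  -6]]
Now row reduce the product.
R2 ← R2 − (2)·R1: [0, 0, -2, -2]
R3 ← R3 − (4)·R1: [0, 0, 2, 2]
R3 ← R3 + R2: [0, 0, 0, 0]
2 nonzero rows, so rank(BA) = 2.

2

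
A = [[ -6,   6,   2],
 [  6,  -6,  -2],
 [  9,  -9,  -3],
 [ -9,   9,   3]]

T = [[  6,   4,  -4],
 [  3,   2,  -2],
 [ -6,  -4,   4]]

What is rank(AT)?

1

First compute AT:
[[-30, -20,  20],
 [ 30,  20, -20],
 [ 45,  30, -30],
 [-45, -30,  30]]
Now row reduce the product.
R2 ← R2 + R1: [0, 0, 0]
R3 ← R3 + (3/2)·R1: [0, 0, 0]
R4 ← R4 − (3/2)·R1: [0, 0, 0]
1 nonzero row, so rank(AT) = 1.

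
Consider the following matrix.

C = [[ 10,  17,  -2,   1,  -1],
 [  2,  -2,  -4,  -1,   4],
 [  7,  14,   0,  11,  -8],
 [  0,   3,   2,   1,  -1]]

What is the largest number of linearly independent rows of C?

4

Row reduce to echelon form.
R2 ← R2 − (1/5)·R1: [0, -27/5, -18/5, -6/5, 21/5]
R3 ← R3 − (7/10)·R1: [0, 21/10, 7/5, 103/10, -73/10]
R3 ← R3 + (7/18)·R2: [0, 0, 0, 59/6, -17/3]
R4 ← R4 + (5/9)·R2: [0, 0, 0, 1/3, 4/3]
R4 ← R4 − (2/59)·R3: [0, 0, 0, 0, 90/59]
Echelon form has 4 nonzero rows, so rank(C) = 4.
The rank gives the maximum number of linearly independent rows: 4.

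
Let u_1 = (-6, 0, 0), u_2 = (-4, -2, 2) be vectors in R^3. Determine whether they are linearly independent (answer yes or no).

Form the matrix with these vectors as rows and row reduce.
R2 ← R2 − (2/3)·R1: [0, -2, 2]
2 nonzero rows, so the 2 vectors span a space of dimension 2.
Since 2 = 2, the vectors are linearly independent.

yes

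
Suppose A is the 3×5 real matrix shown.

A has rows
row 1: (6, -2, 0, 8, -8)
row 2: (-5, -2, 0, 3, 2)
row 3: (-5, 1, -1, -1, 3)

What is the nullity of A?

Row reduce to echelon form.
R2 ← R2 + (5/6)·R1: [0, -11/3, 0, 29/3, -14/3]
R3 ← R3 + (5/6)·R1: [0, -2/3, -1, 17/3, -11/3]
R3 ← R3 − (2/11)·R2: [0, 0, -1, 43/11, -31/11]
3 nonzero rows, so rank(A) = 3.
A has 5 columns; by rank–nullity, nullity = 5 − 3 = 2.

2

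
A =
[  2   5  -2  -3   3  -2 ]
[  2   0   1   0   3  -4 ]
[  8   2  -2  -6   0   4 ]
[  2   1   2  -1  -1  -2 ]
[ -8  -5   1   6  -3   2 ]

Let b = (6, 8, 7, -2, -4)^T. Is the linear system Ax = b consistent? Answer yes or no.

no

Row reduce the augmented matrix [A | b].
R2 ← R2 − R1: [0, -5, 3, 3, 0, -2, 2]
R3 ← R3 − (4)·R1: [0, -18, 6, 6, -12, 12, -17]
R4 ← R4 − R1: [0, -4, 4, 2, -4, 0, -8]
R5 ← R5 + (4)·R1: [0, 15, -7, -6, 9, -6, 20]
R3 ← R3 − (18/5)·R2: [0, 0, -24/5, -24/5, -12, 96/5, -121/5]
R4 ← R4 − (4/5)·R2: [0, 0, 8/5, -2/5, -4, 8/5, -48/5]
R5 ← R5 + (3)·R2: [0, 0, 2, 3, 9, -12, 26]
R4 ← R4 + (1/3)·R3: [0, 0, 0, -2, -8, 8, -53/3]
R5 ← R5 + (5/12)·R3: [0, 0, 0, 1, 4, -4, 191/12]
R5 ← R5 + (1/2)·R4: [0, 0, 0, 0, 0, 0, 85/12]
The echelon form has 5 nonzero rows; the last pivot sits in the augmented column, so rank(A) = 4 but rank([A|b]) = 5.
Since the ranks differ, the system is inconsistent.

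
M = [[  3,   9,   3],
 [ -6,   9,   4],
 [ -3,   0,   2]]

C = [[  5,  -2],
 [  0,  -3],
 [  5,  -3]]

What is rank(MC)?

2

First compute MC:
[[ 30, -42],
 [-10, -27],
 [ -5,   0]]
Now row reduce the product.
R2 ← R2 + (1/3)·R1: [0, -41]
R3 ← R3 + (1/6)·R1: [0, -7]
R3 ← R3 − (7/41)·R2: [0, 0]
2 nonzero rows, so rank(MC) = 2.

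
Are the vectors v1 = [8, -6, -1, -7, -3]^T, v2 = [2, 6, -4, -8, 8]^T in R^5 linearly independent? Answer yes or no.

Form the matrix with these vectors as rows and row reduce.
R2 ← R2 − (1/4)·R1: [0, 15/2, -15/4, -25/4, 35/4]
2 nonzero rows, so the 2 vectors span a space of dimension 2.
Since 2 = 2, the vectors are linearly independent.

yes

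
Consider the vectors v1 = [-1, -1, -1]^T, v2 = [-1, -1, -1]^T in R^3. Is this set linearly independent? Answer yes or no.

Form the matrix with these vectors as rows and row reduce.
R2 ← R2 − R1: [0, 0, 0]
1 nonzero row, so the 2 vectors span a space of dimension 1.
Since 1 < 2, the vectors are linearly dependent.

no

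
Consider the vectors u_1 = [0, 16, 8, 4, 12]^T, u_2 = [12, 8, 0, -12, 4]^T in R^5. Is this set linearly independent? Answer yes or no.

yes

Form the matrix with these vectors as rows and row reduce.
Swap R1 ↔ R2
2 nonzero rows, so the 2 vectors span a space of dimension 2.
Since 2 = 2, the vectors are linearly independent.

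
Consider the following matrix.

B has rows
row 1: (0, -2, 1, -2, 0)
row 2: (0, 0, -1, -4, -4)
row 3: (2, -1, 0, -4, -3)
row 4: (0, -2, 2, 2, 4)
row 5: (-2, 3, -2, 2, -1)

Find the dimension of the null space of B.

Row reduce to echelon form.
Swap R1 ↔ R3
R5 ← R5 + R1: [0, 2, -2, -2, -4]
Swap R2 ↔ R3
R4 ← R4 − R2: [0, 0, 1, 4, 4]
R5 ← R5 + R2: [0, 0, -1, -4, -4]
R4 ← R4 + R3: [0, 0, 0, 0, 0]
R5 ← R5 − R3: [0, 0, 0, 0, 0]
3 nonzero rows, so rank(B) = 3.
B has 5 columns; by rank–nullity, nullity = 5 − 3 = 2.

2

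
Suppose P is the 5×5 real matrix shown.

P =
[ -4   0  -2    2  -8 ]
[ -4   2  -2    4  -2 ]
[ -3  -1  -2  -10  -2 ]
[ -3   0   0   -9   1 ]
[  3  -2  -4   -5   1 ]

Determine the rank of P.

Row reduce to echelon form.
R2 ← R2 − R1: [0, 2, 0, 2, 6]
R3 ← R3 − (3/4)·R1: [0, -1, -1/2, -23/2, 4]
R4 ← R4 − (3/4)·R1: [0, 0, 3/2, -21/2, 7]
R5 ← R5 + (3/4)·R1: [0, -2, -11/2, -7/2, -5]
R3 ← R3 + (1/2)·R2: [0, 0, -1/2, -21/2, 7]
R5 ← R5 + R2: [0, 0, -11/2, -3/2, 1]
R4 ← R4 + (3)·R3: [0, 0, 0, -42, 28]
R5 ← R5 − (11)·R3: [0, 0, 0, 114, -76]
R5 ← R5 + (19/7)·R4: [0, 0, 0, 0, 0]
Echelon form has 4 nonzero rows, so rank(P) = 4.

4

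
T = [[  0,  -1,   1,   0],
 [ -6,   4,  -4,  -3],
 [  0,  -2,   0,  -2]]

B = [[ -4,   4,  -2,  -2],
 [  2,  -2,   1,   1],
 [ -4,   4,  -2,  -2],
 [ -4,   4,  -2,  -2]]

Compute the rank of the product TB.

First compute TB:
[[ -6,   6,  -3,  -3],
 [ 60, -60,  30,  30],
 [  4,  -4,   2,   2]]
Now row reduce the product.
R2 ← R2 + (10)·R1: [0, 0, 0, 0]
R3 ← R3 + (2/3)·R1: [0, 0, 0, 0]
1 nonzero row, so rank(TB) = 1.

1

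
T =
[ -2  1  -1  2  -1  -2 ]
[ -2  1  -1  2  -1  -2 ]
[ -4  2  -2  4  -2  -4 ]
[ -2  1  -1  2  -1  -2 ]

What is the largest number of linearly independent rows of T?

Row reduce to echelon form.
R2 ← R2 − R1: [0, 0, 0, 0, 0, 0]
R3 ← R3 − (2)·R1: [0, 0, 0, 0, 0, 0]
R4 ← R4 − R1: [0, 0, 0, 0, 0, 0]
Echelon form has 1 nonzero row, so rank(T) = 1.
The rank gives the maximum number of linearly independent rows: 1.

1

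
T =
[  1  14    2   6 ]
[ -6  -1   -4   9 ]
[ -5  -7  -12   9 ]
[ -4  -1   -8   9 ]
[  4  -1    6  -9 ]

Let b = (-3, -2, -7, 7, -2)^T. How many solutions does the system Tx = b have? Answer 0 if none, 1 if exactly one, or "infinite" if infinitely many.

Row reduce the augmented matrix [T | b].
R2 ← R2 + (6)·R1: [0, 83, 8, 45, -20]
R3 ← R3 + (5)·R1: [0, 63, -2, 39, -22]
R4 ← R4 + (4)·R1: [0, 55, 0, 33, -5]
R5 ← R5 − (4)·R1: [0, -57, -2, -33, 10]
R3 ← R3 − (63/83)·R2: [0, 0, -670/83, 402/83, -566/83]
R4 ← R4 − (55/83)·R2: [0, 0, -440/83, 264/83, 685/83]
R5 ← R5 + (57/83)·R2: [0, 0, 290/83, -174/83, -310/83]
R4 ← R4 − (44/67)·R3: [0, 0, 0, 0, 853/67]
R5 ← R5 + (29/67)·R3: [0, 0, 0, 0, -448/67]
R5 ← R5 + (448/853)·R4: [0, 0, 0, 0, 0]
The echelon form has 4 nonzero rows; the last pivot sits in the augmented column, so rank(T) = 3 but rank([T|b]) = 4.
Since the ranks differ, the system is inconsistent.
It has no solutions.

0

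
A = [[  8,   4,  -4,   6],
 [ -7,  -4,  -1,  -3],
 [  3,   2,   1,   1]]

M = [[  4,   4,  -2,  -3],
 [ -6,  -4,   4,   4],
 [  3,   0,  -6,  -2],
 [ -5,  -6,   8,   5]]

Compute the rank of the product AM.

3

First compute AM:
[[-34, -20,  72,  30],
 [  8,   6, -20,  -8],
 [ -2,  -2,   4,   2]]
Now row reduce the product.
R2 ← R2 + (4/17)·R1: [0, 22/17, -52/17, -16/17]
R3 ← R3 − (1/17)·R1: [0, -14/17, -4/17, 4/17]
R3 ← R3 + (7/11)·R2: [0, 0, -24/11, -4/11]
3 nonzero rows, so rank(AM) = 3.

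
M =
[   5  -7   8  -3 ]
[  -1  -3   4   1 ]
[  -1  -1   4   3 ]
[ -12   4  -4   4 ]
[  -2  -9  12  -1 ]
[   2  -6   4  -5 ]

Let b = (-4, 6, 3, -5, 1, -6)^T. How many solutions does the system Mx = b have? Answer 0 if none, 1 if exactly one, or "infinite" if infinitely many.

0

Row reduce the augmented matrix [M | b].
R2 ← R2 + (1/5)·R1: [0, -22/5, 28/5, 2/5, 26/5]
R3 ← R3 + (1/5)·R1: [0, -12/5, 28/5, 12/5, 11/5]
R4 ← R4 + (12/5)·R1: [0, -64/5, 76/5, -16/5, -73/5]
R5 ← R5 + (2/5)·R1: [0, -59/5, 76/5, -11/5, -3/5]
R6 ← R6 − (2/5)·R1: [0, -16/5, 4/5, -19/5, -22/5]
R3 ← R3 − (6/11)·R2: [0, 0, 28/11, 24/11, -7/11]
R4 ← R4 − (32/11)·R2: [0, 0, -12/11, -48/11, -327/11]
R5 ← R5 − (59/22)·R2: [0, 0, 2/11, -36/11, -160/11]
R6 ← R6 − (8/11)·R2: [0, 0, -36/11, -45/11, -90/11]
R4 ← R4 + (3/7)·R3: [0, 0, 0, -24/7, -30]
R5 ← R5 − (1/14)·R3: [0, 0, 0, -24/7, -29/2]
R6 ← R6 + (9/7)·R3: [0, 0, 0, -9/7, -9]
R5 ← R5 − R4: [0, 0, 0, 0, 31/2]
R6 ← R6 − (3/8)·R4: [0, 0, 0, 0, 9/4]
R6 ← R6 − (9/62)·R5: [0, 0, 0, 0, 0]
The echelon form has 5 nonzero rows; the last pivot sits in the augmented column, so rank(M) = 4 but rank([M|b]) = 5.
Since the ranks differ, the system is inconsistent.
It has no solutions.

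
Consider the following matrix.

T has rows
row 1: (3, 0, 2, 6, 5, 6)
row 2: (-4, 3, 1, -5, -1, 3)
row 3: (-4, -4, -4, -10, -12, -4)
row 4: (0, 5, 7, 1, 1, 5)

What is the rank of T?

4

Row reduce to echelon form.
R2 ← R2 + (4/3)·R1: [0, 3, 11/3, 3, 17/3, 11]
R3 ← R3 + (4/3)·R1: [0, -4, -4/3, -2, -16/3, 4]
R3 ← R3 + (4/3)·R2: [0, 0, 32/9, 2, 20/9, 56/3]
R4 ← R4 − (5/3)·R2: [0, 0, 8/9, -4, -76/9, -40/3]
R4 ← R4 − (1/4)·R3: [0, 0, 0, -9/2, -9, -18]
Echelon form has 4 nonzero rows, so rank(T) = 4.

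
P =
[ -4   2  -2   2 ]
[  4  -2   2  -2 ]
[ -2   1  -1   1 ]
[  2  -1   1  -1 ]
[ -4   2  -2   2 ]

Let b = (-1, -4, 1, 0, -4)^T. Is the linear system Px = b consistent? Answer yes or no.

Row reduce the augmented matrix [P | b].
R2 ← R2 + R1: [0, 0, 0, 0, -5]
R3 ← R3 − (1/2)·R1: [0, 0, 0, 0, 3/2]
R4 ← R4 + (1/2)·R1: [0, 0, 0, 0, -1/2]
R5 ← R5 − R1: [0, 0, 0, 0, -3]
R3 ← R3 + (3/10)·R2: [0, 0, 0, 0, 0]
R4 ← R4 − (1/10)·R2: [0, 0, 0, 0, 0]
R5 ← R5 − (3/5)·R2: [0, 0, 0, 0, 0]
The echelon form has 2 nonzero rows; the last pivot sits in the augmented column, so rank(P) = 1 but rank([P|b]) = 2.
Since the ranks differ, the system is inconsistent.

no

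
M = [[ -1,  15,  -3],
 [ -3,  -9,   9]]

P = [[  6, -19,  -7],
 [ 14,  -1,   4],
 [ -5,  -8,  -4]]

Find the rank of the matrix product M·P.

First compute MP:
[[219,  28,  79],
 [-189,  -6, -51]]
Now row reduce the product.
R2 ← R2 + (63/73)·R1: [0, 1326/73, 1254/73]
2 nonzero rows, so rank(MP) = 2.

2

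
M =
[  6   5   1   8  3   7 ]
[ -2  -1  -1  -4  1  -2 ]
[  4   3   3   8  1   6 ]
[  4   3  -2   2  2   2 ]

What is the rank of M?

Row reduce to echelon form.
R2 ← R2 + (1/3)·R1: [0, 2/3, -2/3, -4/3, 2, 1/3]
R3 ← R3 − (2/3)·R1: [0, -1/3, 7/3, 8/3, -1, 4/3]
R4 ← R4 − (2/3)·R1: [0, -1/3, -8/3, -10/3, 0, -8/3]
R3 ← R3 + (1/2)·R2: [0, 0, 2, 2, 0, 3/2]
R4 ← R4 + (1/2)·R2: [0, 0, -3, -4, 1, -5/2]
R4 ← R4 + (3/2)·R3: [0, 0, 0, -1, 1, -1/4]
Echelon form has 4 nonzero rows, so rank(M) = 4.

4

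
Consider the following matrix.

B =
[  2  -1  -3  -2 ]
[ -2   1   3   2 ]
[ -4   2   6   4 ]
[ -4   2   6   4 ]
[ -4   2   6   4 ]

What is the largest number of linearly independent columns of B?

1

Row reduce to echelon form.
R2 ← R2 + R1: [0, 0, 0, 0]
R3 ← R3 + (2)·R1: [0, 0, 0, 0]
R4 ← R4 + (2)·R1: [0, 0, 0, 0]
R5 ← R5 + (2)·R1: [0, 0, 0, 0]
Echelon form has 1 nonzero row, so rank(B) = 1.
The rank gives the maximum number of linearly independent columns: 1.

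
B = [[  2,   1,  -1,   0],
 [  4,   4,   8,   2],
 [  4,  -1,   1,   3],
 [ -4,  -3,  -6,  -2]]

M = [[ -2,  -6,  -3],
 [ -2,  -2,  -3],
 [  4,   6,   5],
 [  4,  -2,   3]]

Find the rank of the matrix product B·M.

3

First compute BM:
[[-10, -20, -14],
 [ 24,  12,  22],
 [ 10, -22,   5],
 [-18,  -2, -15]]
Now row reduce the product.
R2 ← R2 + (12/5)·R1: [0, -36, -58/5]
R3 ← R3 + R1: [0, -42, -9]
R4 ← R4 − (9/5)·R1: [0, 34, 51/5]
R3 ← R3 − (7/6)·R2: [0, 0, 68/15]
R4 ← R4 + (17/18)·R2: [0, 0, -34/45]
R4 ← R4 + (1/6)·R3: [0, 0, 0]
3 nonzero rows, so rank(BM) = 3.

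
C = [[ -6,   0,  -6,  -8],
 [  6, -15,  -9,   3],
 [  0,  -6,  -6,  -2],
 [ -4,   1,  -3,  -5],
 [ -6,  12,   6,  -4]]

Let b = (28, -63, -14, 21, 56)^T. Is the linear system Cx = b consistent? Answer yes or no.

yes

Row reduce the augmented matrix [C | b].
R2 ← R2 + R1: [0, -15, -15, -5, -35]
R4 ← R4 − (2/3)·R1: [0, 1, 1, 1/3, 7/3]
R5 ← R5 − R1: [0, 12, 12, 4, 28]
R3 ← R3 − (2/5)·R2: [0, 0, 0, 0, 0]
R4 ← R4 + (1/15)·R2: [0, 0, 0, 0, 0]
R5 ← R5 + (4/5)·R2: [0, 0, 0, 0, 0]
The echelon form has 2 nonzero rows, and every pivot lies in the first 4 columns, so rank(C) = rank([C|b]) = 2.
The system is consistent.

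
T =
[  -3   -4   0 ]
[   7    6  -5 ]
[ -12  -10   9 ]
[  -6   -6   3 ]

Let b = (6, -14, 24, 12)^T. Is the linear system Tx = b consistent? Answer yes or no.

yes

Row reduce the augmented matrix [T | b].
R2 ← R2 + (7/3)·R1: [0, -10/3, -5, 0]
R3 ← R3 − (4)·R1: [0, 6, 9, 0]
R4 ← R4 − (2)·R1: [0, 2, 3, 0]
R3 ← R3 + (9/5)·R2: [0, 0, 0, 0]
R4 ← R4 + (3/5)·R2: [0, 0, 0, 0]
The echelon form has 2 nonzero rows, and every pivot lies in the first 3 columns, so rank(T) = rank([T|b]) = 2.
The system is consistent.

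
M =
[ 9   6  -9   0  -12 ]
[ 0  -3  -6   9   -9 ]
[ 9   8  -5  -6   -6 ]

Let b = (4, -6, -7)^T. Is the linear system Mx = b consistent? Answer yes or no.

Row reduce the augmented matrix [M | b].
R3 ← R3 − R1: [0, 2, 4, -6, 6, -11]
R3 ← R3 + (2/3)·R2: [0, 0, 0, 0, 0, -15]
The echelon form has 3 nonzero rows; the last pivot sits in the augmented column, so rank(M) = 2 but rank([M|b]) = 3.
Since the ranks differ, the system is inconsistent.

no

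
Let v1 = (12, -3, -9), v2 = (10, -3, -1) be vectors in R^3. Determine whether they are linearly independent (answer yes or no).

Form the matrix with these vectors as rows and row reduce.
R2 ← R2 − (5/6)·R1: [0, -1/2, 13/2]
2 nonzero rows, so the 2 vectors span a space of dimension 2.
Since 2 = 2, the vectors are linearly independent.

yes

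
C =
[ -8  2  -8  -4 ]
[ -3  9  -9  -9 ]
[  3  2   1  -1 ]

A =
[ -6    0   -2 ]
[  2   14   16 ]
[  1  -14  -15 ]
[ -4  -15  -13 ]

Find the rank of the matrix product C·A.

2

First compute CA:
[[ 60, 200, 220],
 [ 63, 387, 402],
 [ -9,  29,  24]]
Now row reduce the product.
R2 ← R2 − (21/20)·R1: [0, 177, 171]
R3 ← R3 + (3/20)·R1: [0, 59, 57]
R3 ← R3 − (1/3)·R2: [0, 0, 0]
2 nonzero rows, so rank(CA) = 2.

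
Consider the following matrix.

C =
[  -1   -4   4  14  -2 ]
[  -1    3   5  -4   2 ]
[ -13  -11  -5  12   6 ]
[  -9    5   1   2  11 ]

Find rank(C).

Row reduce to echelon form.
R2 ← R2 − R1: [0, 7, 1, -18, 4]
R3 ← R3 − (13)·R1: [0, 41, -57, -170, 32]
R4 ← R4 − (9)·R1: [0, 41, -35, -124, 29]
R3 ← R3 − (41/7)·R2: [0, 0, -440/7, -452/7, 60/7]
R4 ← R4 − (41/7)·R2: [0, 0, -286/7, -130/7, 39/7]
R4 ← R4 − (13/20)·R3: [0, 0, 0, 117/5, 0]
Echelon form has 4 nonzero rows, so rank(C) = 4.

4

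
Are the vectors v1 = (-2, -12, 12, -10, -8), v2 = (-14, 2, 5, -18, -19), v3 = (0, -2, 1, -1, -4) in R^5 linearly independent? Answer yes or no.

yes

Form the matrix with these vectors as rows and row reduce.
R2 ← R2 − (7)·R1: [0, 86, -79, 52, 37]
R3 ← R3 + (1/43)·R2: [0, 0, -36/43, 9/43, -135/43]
3 nonzero rows, so the 3 vectors span a space of dimension 3.
Since 3 = 3, the vectors are linearly independent.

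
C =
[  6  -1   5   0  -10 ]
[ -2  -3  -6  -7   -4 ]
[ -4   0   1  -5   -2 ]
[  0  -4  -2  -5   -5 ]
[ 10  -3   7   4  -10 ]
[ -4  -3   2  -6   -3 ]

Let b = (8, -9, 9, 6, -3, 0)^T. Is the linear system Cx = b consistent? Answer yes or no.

no

Row reduce the augmented matrix [C | b].
R2 ← R2 + (1/3)·R1: [0, -10/3, -13/3, -7, -22/3, -19/3]
R3 ← R3 + (2/3)·R1: [0, -2/3, 13/3, -5, -26/3, 43/3]
R5 ← R5 − (5/3)·R1: [0, -4/3, -4/3, 4, 20/3, -49/3]
R6 ← R6 + (2/3)·R1: [0, -11/3, 16/3, -6, -29/3, 16/3]
R3 ← R3 − (1/5)·R2: [0, 0, 26/5, -18/5, -36/5, 78/5]
R4 ← R4 − (6/5)·R2: [0, 0, 16/5, 17/5, 19/5, 68/5]
R5 ← R5 − (2/5)·R2: [0, 0, 2/5, 34/5, 48/5, -69/5]
R6 ← R6 − (11/10)·R2: [0, 0, 101/10, 17/10, -8/5, 123/10]
R4 ← R4 − (8/13)·R3: [0, 0, 0, 73/13, 107/13, 4]
R5 ← R5 − (1/13)·R3: [0, 0, 0, 92/13, 132/13, -15]
R6 ← R6 − (101/52)·R3: [0, 0, 0, 113/13, 161/13, -18]
R5 ← R5 − (92/73)·R4: [0, 0, 0, 0, -16/73, -1463/73]
R6 ← R6 − (113/73)·R4: [0, 0, 0, 0, -26/73, -1766/73]
R6 ← R6 − (13/8)·R5: [0, 0, 0, 0, 0, 67/8]
The echelon form has 6 nonzero rows; the last pivot sits in the augmented column, so rank(C) = 5 but rank([C|b]) = 6.
Since the ranks differ, the system is inconsistent.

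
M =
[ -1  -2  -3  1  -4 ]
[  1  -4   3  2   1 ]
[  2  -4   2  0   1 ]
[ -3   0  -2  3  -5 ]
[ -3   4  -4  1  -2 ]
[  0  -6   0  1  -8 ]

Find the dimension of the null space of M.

1

Row reduce to echelon form.
R2 ← R2 + R1: [0, -6, 0, 3, -3]
R3 ← R3 + (2)·R1: [0, -8, -4, 2, -7]
R4 ← R4 − (3)·R1: [0, 6, 7, 0, 7]
R5 ← R5 − (3)·R1: [0, 10, 5, -2, 10]
R3 ← R3 − (4/3)·R2: [0, 0, -4, -2, -3]
R4 ← R4 + R2: [0, 0, 7, 3, 4]
R5 ← R5 + (5/3)·R2: [0, 0, 5, 3, 5]
R6 ← R6 − R2: [0, 0, 0, -2, -5]
R4 ← R4 + (7/4)·R3: [0, 0, 0, -1/2, -5/4]
R5 ← R5 + (5/4)·R3: [0, 0, 0, 1/2, 5/4]
R5 ← R5 + R4: [0, 0, 0, 0, 0]
R6 ← R6 − (4)·R4: [0, 0, 0, 0, 0]
4 nonzero rows, so rank(M) = 4.
M has 5 columns; by rank–nullity, nullity = 5 − 4 = 1.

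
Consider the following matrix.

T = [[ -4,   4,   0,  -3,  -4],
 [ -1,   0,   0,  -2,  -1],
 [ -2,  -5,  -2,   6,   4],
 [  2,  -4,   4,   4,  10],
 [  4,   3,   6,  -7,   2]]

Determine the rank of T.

4

Row reduce to echelon form.
R2 ← R2 − (1/4)·R1: [0, -1, 0, -5/4, 0]
R3 ← R3 − (1/2)·R1: [0, -7, -2, 15/2, 6]
R4 ← R4 + (1/2)·R1: [0, -2, 4, 5/2, 8]
R5 ← R5 + R1: [0, 7, 6, -10, -2]
R3 ← R3 − (7)·R2: [0, 0, -2, 65/4, 6]
R4 ← R4 − (2)·R2: [0, 0, 4, 5, 8]
R5 ← R5 + (7)·R2: [0, 0, 6, -75/4, -2]
R4 ← R4 + (2)·R3: [0, 0, 0, 75/2, 20]
R5 ← R5 + (3)·R3: [0, 0, 0, 30, 16]
R5 ← R5 − (4/5)·R4: [0, 0, 0, 0, 0]
Echelon form has 4 nonzero rows, so rank(T) = 4.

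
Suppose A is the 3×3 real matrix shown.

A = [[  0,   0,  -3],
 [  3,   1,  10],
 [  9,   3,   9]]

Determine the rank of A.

Row reduce to echelon form.
Swap R1 ↔ R2
R3 ← R3 − (3)·R1: [0, 0, -21]
R3 ← R3 − (7)·R2: [0, 0, 0]
Echelon form has 2 nonzero rows, so rank(A) = 2.

2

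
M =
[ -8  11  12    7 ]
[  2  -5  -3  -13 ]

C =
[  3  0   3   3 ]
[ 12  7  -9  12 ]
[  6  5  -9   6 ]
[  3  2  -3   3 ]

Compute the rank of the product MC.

First compute MC:
[[201, 151, -252, 201],
 [-111, -76, 117, -111]]
Now row reduce the product.
R2 ← R2 + (37/67)·R1: [0, 495/67, -1485/67, 0]
2 nonzero rows, so rank(MC) = 2.

2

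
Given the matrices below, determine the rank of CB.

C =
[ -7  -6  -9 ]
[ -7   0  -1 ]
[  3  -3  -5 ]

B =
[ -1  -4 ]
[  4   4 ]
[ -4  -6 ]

2

First compute CB:
[[ 19,  58],
 [ 11,  34],
 [  5,   6]]
Now row reduce the product.
R2 ← R2 − (11/19)·R1: [0, 8/19]
R3 ← R3 − (5/19)·R1: [0, -176/19]
R3 ← R3 + (22)·R2: [0, 0]
2 nonzero rows, so rank(CB) = 2.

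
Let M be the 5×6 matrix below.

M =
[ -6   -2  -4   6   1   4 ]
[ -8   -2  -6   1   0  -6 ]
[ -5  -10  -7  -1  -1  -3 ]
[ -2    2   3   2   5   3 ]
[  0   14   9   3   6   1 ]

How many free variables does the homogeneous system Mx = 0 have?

1

Row reduce to echelon form.
R2 ← R2 − (4/3)·R1: [0, 2/3, -2/3, -7, -4/3, -34/3]
R3 ← R3 − (5/6)·R1: [0, -25/3, -11/3, -6, -11/6, -19/3]
R4 ← R4 − (1/3)·R1: [0, 8/3, 13/3, 0, 14/3, 5/3]
R3 ← R3 + (25/2)·R2: [0, 0, -12, -187/2, -37/2, -148]
R4 ← R4 − (4)·R2: [0, 0, 7, 28, 10, 47]
R5 ← R5 − (21)·R2: [0, 0, 23, 150, 34, 239]
R4 ← R4 + (7/12)·R3: [0, 0, 0, -637/24, -19/24, -118/3]
R5 ← R5 + (23/12)·R3: [0, 0, 0, -701/24, -35/24, -134/3]
R5 ← R5 − (701/637)·R4: [0, 0, 0, 0, -374/637, -880/637]
5 nonzero rows, so rank(M) = 5.
M has 6 columns; by rank–nullity, nullity = 6 − 5 = 1.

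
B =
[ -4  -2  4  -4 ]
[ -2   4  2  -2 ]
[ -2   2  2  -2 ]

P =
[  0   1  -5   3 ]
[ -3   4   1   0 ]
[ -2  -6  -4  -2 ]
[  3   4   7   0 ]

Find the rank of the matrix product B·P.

2

First compute BP:
[[-14, -52, -26, -20],
 [-22,  -6,  -8, -10],
 [-16, -14, -10, -10]]
Now row reduce the product.
R2 ← R2 − (11/7)·R1: [0, 530/7, 230/7, 150/7]
R3 ← R3 − (8/7)·R1: [0, 318/7, 138/7, 90/7]
R3 ← R3 − (3/5)·R2: [0, 0, 0, 0]
2 nonzero rows, so rank(BP) = 2.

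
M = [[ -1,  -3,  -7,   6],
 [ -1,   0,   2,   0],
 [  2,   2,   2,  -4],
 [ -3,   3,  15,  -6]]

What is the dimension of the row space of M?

Row reduce to echelon form.
R2 ← R2 − R1: [0, 3, 9, -6]
R3 ← R3 + (2)·R1: [0, -4, -12, 8]
R4 ← R4 − (3)·R1: [0, 12, 36, -24]
R3 ← R3 + (4/3)·R2: [0, 0, 0, 0]
R4 ← R4 − (4)·R2: [0, 0, 0, 0]
Echelon form has 2 nonzero rows, so rank(M) = 2.
The row space has dimension equal to the rank: 2.

2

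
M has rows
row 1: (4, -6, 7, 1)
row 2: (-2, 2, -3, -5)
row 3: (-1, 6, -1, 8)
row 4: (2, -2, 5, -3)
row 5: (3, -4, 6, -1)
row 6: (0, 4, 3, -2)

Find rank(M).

Row reduce to echelon form.
R2 ← R2 + (1/2)·R1: [0, -1, 1/2, -9/2]
R3 ← R3 + (1/4)·R1: [0, 9/2, 3/4, 33/4]
R4 ← R4 − (1/2)·R1: [0, 1, 3/2, -7/2]
R5 ← R5 − (3/4)·R1: [0, 1/2, 3/4, -7/4]
R3 ← R3 + (9/2)·R2: [0, 0, 3, -12]
R4 ← R4 + R2: [0, 0, 2, -8]
R5 ← R5 + (1/2)·R2: [0, 0, 1, -4]
R6 ← R6 + (4)·R2: [0, 0, 5, -20]
R4 ← R4 − (2/3)·R3: [0, 0, 0, 0]
R5 ← R5 − (1/3)·R3: [0, 0, 0, 0]
R6 ← R6 − (5/3)·R3: [0, 0, 0, 0]
Echelon form has 3 nonzero rows, so rank(M) = 3.

3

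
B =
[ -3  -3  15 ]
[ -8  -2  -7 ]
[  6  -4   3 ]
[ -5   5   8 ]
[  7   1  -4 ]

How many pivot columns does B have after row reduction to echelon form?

Row reduce to echelon form.
R2 ← R2 − (8/3)·R1: [0, 6, -47]
R3 ← R3 + (2)·R1: [0, -10, 33]
R4 ← R4 − (5/3)·R1: [0, 10, -17]
R5 ← R5 + (7/3)·R1: [0, -6, 31]
R3 ← R3 + (5/3)·R2: [0, 0, -136/3]
R4 ← R4 − (5/3)·R2: [0, 0, 184/3]
R5 ← R5 + R2: [0, 0, -16]
R4 ← R4 + (23/17)·R3: [0, 0, 0]
R5 ← R5 − (6/17)·R3: [0, 0, 0]
Echelon form has 3 nonzero rows, so rank(B) = 3.
Each nonzero row contributes one pivot column: 3 pivot columns.

3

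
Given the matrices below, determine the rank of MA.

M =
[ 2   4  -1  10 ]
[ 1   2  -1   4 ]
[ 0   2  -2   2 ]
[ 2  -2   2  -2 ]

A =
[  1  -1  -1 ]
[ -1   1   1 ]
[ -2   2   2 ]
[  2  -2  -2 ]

First compute MA:
[[ 20, -20, -20],
 [  9,  -9,  -9],
 [  6,  -6,  -6],
 [ -4,   4,   4]]
Now row reduce the product.
R2 ← R2 − (9/20)·R1: [0, 0, 0]
R3 ← R3 − (3/10)·R1: [0, 0, 0]
R4 ← R4 + (1/5)·R1: [0, 0, 0]
1 nonzero row, so rank(MA) = 1.

1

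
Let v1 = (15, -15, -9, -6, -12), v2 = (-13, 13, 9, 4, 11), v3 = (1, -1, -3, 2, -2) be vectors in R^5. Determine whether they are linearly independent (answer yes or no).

no

Form the matrix with these vectors as rows and row reduce.
R2 ← R2 + (13/15)·R1: [0, 0, 6/5, -6/5, 3/5]
R3 ← R3 − (1/15)·R1: [0, 0, -12/5, 12/5, -6/5]
R3 ← R3 + (2)·R2: [0, 0, 0, 0, 0]
2 nonzero rows, so the 3 vectors span a space of dimension 2.
Since 2 < 3, the vectors are linearly dependent.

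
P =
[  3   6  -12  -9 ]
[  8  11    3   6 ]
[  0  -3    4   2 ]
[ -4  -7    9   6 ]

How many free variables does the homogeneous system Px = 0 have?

Row reduce to echelon form.
R2 ← R2 − (8/3)·R1: [0, -5, 35, 30]
R4 ← R4 + (4/3)·R1: [0, 1, -7, -6]
R3 ← R3 − (3/5)·R2: [0, 0, -17, -16]
R4 ← R4 + (1/5)·R2: [0, 0, 0, 0]
3 nonzero rows, so rank(P) = 3.
P has 4 columns; by rank–nullity, nullity = 4 − 3 = 1.

1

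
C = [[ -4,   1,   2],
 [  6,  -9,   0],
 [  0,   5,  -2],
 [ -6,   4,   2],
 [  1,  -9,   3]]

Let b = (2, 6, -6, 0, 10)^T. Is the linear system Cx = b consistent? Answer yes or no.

Row reduce the augmented matrix [C | b].
R2 ← R2 + (3/2)·R1: [0, -15/2, 3, 9]
R4 ← R4 − (3/2)·R1: [0, 5/2, -1, -3]
R5 ← R5 + (1/4)·R1: [0, -35/4, 7/2, 21/2]
R3 ← R3 + (2/3)·R2: [0, 0, 0, 0]
R4 ← R4 + (1/3)·R2: [0, 0, 0, 0]
R5 ← R5 − (7/6)·R2: [0, 0, 0, 0]
The echelon form has 2 nonzero rows, and every pivot lies in the first 3 columns, so rank(C) = rank([C|b]) = 2.
The system is consistent.

yes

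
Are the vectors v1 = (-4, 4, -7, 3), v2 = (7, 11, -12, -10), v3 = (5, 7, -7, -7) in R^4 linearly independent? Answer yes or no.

Form the matrix with these vectors as rows and row reduce.
R2 ← R2 + (7/4)·R1: [0, 18, -97/4, -19/4]
R3 ← R3 + (5/4)·R1: [0, 12, -63/4, -13/4]
R3 ← R3 − (2/3)·R2: [0, 0, 5/12, -1/12]
3 nonzero rows, so the 3 vectors span a space of dimension 3.
Since 3 = 3, the vectors are linearly independent.

yes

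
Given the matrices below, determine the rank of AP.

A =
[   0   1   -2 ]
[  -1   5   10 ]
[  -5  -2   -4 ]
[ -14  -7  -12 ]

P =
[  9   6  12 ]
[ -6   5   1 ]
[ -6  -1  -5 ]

2

First compute AP:
[[  6,   7,  11],
 [-99,   9, -57],
 [ -9, -36, -42],
 [-12, -107, -115]]
Now row reduce the product.
R2 ← R2 + (33/2)·R1: [0, 249/2, 249/2]
R3 ← R3 + (3/2)·R1: [0, -51/2, -51/2]
R4 ← R4 + (2)·R1: [0, -93, -93]
R3 ← R3 + (17/83)·R2: [0, 0, 0]
R4 ← R4 + (62/83)·R2: [0, 0, 0]
2 nonzero rows, so rank(AP) = 2.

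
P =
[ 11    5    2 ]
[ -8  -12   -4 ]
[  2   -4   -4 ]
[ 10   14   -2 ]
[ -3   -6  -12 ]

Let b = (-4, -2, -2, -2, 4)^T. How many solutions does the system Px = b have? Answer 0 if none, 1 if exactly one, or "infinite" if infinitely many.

0

Row reduce the augmented matrix [P | b].
R2 ← R2 + (8/11)·R1: [0, -92/11, -28/11, -54/11]
R3 ← R3 − (2/11)·R1: [0, -54/11, -48/11, -14/11]
R4 ← R4 − (10/11)·R1: [0, 104/11, -42/11, 18/11]
R5 ← R5 + (3/11)·R1: [0, -51/11, -126/11, 32/11]
R3 ← R3 − (27/46)·R2: [0, 0, -66/23, 37/23]
R4 ← R4 + (26/23)·R2: [0, 0, -154/23, -90/23]
R5 ← R5 − (51/92)·R2: [0, 0, -231/23, 259/46]
R4 ← R4 − (7/3)·R3: [0, 0, 0, -23/3]
R5 ← R5 − (7/2)·R3: [0, 0, 0, 0]
The echelon form has 4 nonzero rows; the last pivot sits in the augmented column, so rank(P) = 3 but rank([P|b]) = 4.
Since the ranks differ, the system is inconsistent.
It has no solutions.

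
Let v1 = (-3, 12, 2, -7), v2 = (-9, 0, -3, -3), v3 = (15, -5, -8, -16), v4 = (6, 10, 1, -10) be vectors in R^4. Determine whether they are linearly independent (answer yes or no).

Form the matrix with these vectors as rows and row reduce.
R2 ← R2 − (3)·R1: [0, -36, -9, 18]
R3 ← R3 + (5)·R1: [0, 55, 2, -51]
R4 ← R4 + (2)·R1: [0, 34, 5, -24]
R3 ← R3 + (55/36)·R2: [0, 0, -47/4, -47/2]
R4 ← R4 + (17/18)·R2: [0, 0, -7/2, -7]
R4 ← R4 − (14/47)·R3: [0, 0, 0, 0]
3 nonzero rows, so the 4 vectors span a space of dimension 3.
Since 3 < 4, the vectors are linearly dependent.

no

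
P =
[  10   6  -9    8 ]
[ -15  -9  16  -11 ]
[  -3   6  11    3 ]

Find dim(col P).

3

Row reduce to echelon form.
R2 ← R2 + (3/2)·R1: [0, 0, 5/2, 1]
R3 ← R3 + (3/10)·R1: [0, 39/5, 83/10, 27/5]
Swap R2 ↔ R3
Echelon form has 3 nonzero rows, so rank(P) = 3.
The column space has dimension equal to the rank: 3.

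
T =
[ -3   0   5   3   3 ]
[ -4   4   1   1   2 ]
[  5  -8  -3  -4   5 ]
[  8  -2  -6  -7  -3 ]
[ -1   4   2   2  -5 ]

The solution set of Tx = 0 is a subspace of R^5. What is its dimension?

Row reduce to echelon form.
R2 ← R2 − (4/3)·R1: [0, 4, -17/3, -3, -2]
R3 ← R3 + (5/3)·R1: [0, -8, 16/3, 1, 10]
R4 ← R4 + (8/3)·R1: [0, -2, 22/3, 1, 5]
R5 ← R5 − (1/3)·R1: [0, 4, 1/3, 1, -6]
R3 ← R3 + (2)·R2: [0, 0, -6, -5, 6]
R4 ← R4 + (1/2)·R2: [0, 0, 9/2, -1/2, 4]
R5 ← R5 − R2: [0, 0, 6, 4, -4]
R4 ← R4 + (3/4)·R3: [0, 0, 0, -17/4, 17/2]
R5 ← R5 + R3: [0, 0, 0, -1, 2]
R5 ← R5 − (4/17)·R4: [0, 0, 0, 0, 0]
4 nonzero rows, so rank(T) = 4.
T has 5 columns; by rank–nullity, nullity = 5 − 4 = 1.

1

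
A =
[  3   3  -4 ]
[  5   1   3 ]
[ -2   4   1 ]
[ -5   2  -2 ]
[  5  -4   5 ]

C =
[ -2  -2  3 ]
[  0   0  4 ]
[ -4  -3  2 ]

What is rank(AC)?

3

First compute AC:
[[ 10,   6,  13],
 [-22, -19,  25],
 [  0,   1,  12],
 [ 18,  16, -11],
 [-30, -25,   9]]
Now row reduce the product.
R2 ← R2 + (11/5)·R1: [0, -29/5, 268/5]
R4 ← R4 − (9/5)·R1: [0, 26/5, -172/5]
R5 ← R5 + (3)·R1: [0, -7, 48]
R3 ← R3 + (5/29)·R2: [0, 0, 616/29]
R4 ← R4 + (26/29)·R2: [0, 0, 396/29]
R5 ← R5 − (35/29)·R2: [0, 0, -484/29]
R4 ← R4 − (9/14)·R3: [0, 0, 0]
R5 ← R5 + (11/14)·R3: [0, 0, 0]
3 nonzero rows, so rank(AC) = 3.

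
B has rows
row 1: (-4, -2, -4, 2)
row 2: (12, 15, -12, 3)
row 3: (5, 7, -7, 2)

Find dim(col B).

2

Row reduce to echelon form.
R2 ← R2 + (3)·R1: [0, 9, -24, 9]
R3 ← R3 + (5/4)·R1: [0, 9/2, -12, 9/2]
R3 ← R3 − (1/2)·R2: [0, 0, 0, 0]
Echelon form has 2 nonzero rows, so rank(B) = 2.
The column space has dimension equal to the rank: 2.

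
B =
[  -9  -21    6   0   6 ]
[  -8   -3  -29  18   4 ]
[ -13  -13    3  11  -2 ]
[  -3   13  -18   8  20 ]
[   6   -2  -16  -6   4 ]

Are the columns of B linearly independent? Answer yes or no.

yes

Row reduce B to echelon form.
R2 ← R2 − (8/9)·R1: [0, 47/3, -103/3, 18, -4/3]
R3 ← R3 − (13/9)·R1: [0, 52/3, -17/3, 11, -32/3]
R4 ← R4 − (1/3)·R1: [0, 20, -20, 8, 18]
R5 ← R5 + (2/3)·R1: [0, -16, -12, -6, 8]
R3 ← R3 − (52/47)·R2: [0, 0, 1519/47, -419/47, -432/47]
R4 ← R4 − (60/47)·R2: [0, 0, 1120/47, -704/47, 926/47]
R5 ← R5 + (48/47)·R2: [0, 0, -2212/47, 582/47, 312/47]
R4 ← R4 − (160/217)·R3: [0, 0, 0, -1824/217, 5746/217]
R5 ← R5 + (316/217)·R3: [0, 0, 0, -130/217, -1464/217]
R5 ← R5 − (65/912)·R4: [0, 0, 0, 0, -3937/456]
5 pivots among 5 columns.
Every column is a pivot column, so the columns are linearly independent.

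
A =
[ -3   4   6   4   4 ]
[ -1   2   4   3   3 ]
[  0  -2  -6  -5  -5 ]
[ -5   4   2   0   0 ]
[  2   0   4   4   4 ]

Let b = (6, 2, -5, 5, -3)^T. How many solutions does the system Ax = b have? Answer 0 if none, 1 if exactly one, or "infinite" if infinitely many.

Row reduce the augmented matrix [A | b].
R2 ← R2 − (1/3)·R1: [0, 2/3, 2, 5/3, 5/3, 0]
R4 ← R4 − (5/3)·R1: [0, -8/3, -8, -20/3, -20/3, -5]
R5 ← R5 + (2/3)·R1: [0, 8/3, 8, 20/3, 20/3, 1]
R3 ← R3 + (3)·R2: [0, 0, 0, 0, 0, -5]
R4 ← R4 + (4)·R2: [0, 0, 0, 0, 0, -5]
R5 ← R5 − (4)·R2: [0, 0, 0, 0, 0, 1]
R4 ← R4 − R3: [0, 0, 0, 0, 0, 0]
R5 ← R5 + (1/5)·R3: [0, 0, 0, 0, 0, 0]
The echelon form has 3 nonzero rows; the last pivot sits in the augmented column, so rank(A) = 2 but rank([A|b]) = 3.
Since the ranks differ, the system is inconsistent.
It has no solutions.

0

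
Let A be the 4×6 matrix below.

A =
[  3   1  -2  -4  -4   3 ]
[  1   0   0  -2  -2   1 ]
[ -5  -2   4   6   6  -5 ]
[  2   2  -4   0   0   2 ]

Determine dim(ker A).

4

Row reduce to echelon form.
R2 ← R2 − (1/3)·R1: [0, -1/3, 2/3, -2/3, -2/3, 0]
R3 ← R3 + (5/3)·R1: [0, -1/3, 2/3, -2/3, -2/3, 0]
R4 ← R4 − (2/3)·R1: [0, 4/3, -8/3, 8/3, 8/3, 0]
R3 ← R3 − R2: [0, 0, 0, 0, 0, 0]
R4 ← R4 + (4)·R2: [0, 0, 0, 0, 0, 0]
2 nonzero rows, so rank(A) = 2.
A has 6 columns; by rank–nullity, nullity = 6 − 2 = 4.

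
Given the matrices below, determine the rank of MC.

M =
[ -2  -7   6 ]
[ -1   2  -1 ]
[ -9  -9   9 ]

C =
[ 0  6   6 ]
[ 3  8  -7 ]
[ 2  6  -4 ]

First compute MC:
[[ -9, -32,  13],
 [  4,   4, -16],
 [ -9, -72, -27]]
Now row reduce the product.
R2 ← R2 + (4/9)·R1: [0, -92/9, -92/9]
R3 ← R3 − R1: [0, -40, -40]
R3 ← R3 − (90/23)·R2: [0, 0, 0]
2 nonzero rows, so rank(MC) = 2.

2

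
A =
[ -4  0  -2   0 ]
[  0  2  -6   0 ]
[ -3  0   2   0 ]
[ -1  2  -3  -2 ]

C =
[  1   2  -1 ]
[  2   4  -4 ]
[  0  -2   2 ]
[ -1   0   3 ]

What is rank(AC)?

3

First compute AC:
[[ -4,  -4,   0],
 [  4,  20, -20],
 [ -3, -10,   7],
 [  5,  12, -19]]
Now row reduce the product.
R2 ← R2 + R1: [0, 16, -20]
R3 ← R3 − (3/4)·R1: [0, -7, 7]
R4 ← R4 + (5/4)·R1: [0, 7, -19]
R3 ← R3 + (7/16)·R2: [0, 0, -7/4]
R4 ← R4 − (7/16)·R2: [0, 0, -41/4]
R4 ← R4 − (41/7)·R3: [0, 0, 0]
3 nonzero rows, so rank(AC) = 3.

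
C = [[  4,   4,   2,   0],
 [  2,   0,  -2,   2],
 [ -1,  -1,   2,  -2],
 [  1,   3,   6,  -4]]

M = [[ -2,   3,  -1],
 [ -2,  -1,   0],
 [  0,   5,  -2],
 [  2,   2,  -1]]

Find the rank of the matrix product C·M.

2

First compute CM:
[[-16,  18,  -8],
 [  0,   0,   0],
 [  0,   4,  -1],
 [-16,  22,  -9]]
Now row reduce the product.
R4 ← R4 − R1: [0, 4, -1]
Swap R2 ↔ R3
R4 ← R4 − R2: [0, 0, 0]
2 nonzero rows, so rank(CM) = 2.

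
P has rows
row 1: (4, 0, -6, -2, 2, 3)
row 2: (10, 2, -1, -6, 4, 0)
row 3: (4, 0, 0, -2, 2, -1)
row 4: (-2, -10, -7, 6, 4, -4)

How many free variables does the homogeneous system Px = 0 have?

3

Row reduce to echelon form.
R2 ← R2 − (5/2)·R1: [0, 2, 14, -1, -1, -15/2]
R3 ← R3 − R1: [0, 0, 6, 0, 0, -4]
R4 ← R4 + (1/2)·R1: [0, -10, -10, 5, 5, -5/2]
R4 ← R4 + (5)·R2: [0, 0, 60, 0, 0, -40]
R4 ← R4 − (10)·R3: [0, 0, 0, 0, 0, 0]
3 nonzero rows, so rank(P) = 3.
P has 6 columns; by rank–nullity, nullity = 6 − 3 = 3.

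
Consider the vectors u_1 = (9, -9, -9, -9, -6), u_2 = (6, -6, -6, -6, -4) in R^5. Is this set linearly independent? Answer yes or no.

Form the matrix with these vectors as rows and row reduce.
R2 ← R2 − (2/3)·R1: [0, 0, 0, 0, 0]
1 nonzero row, so the 2 vectors span a space of dimension 1.
Since 1 < 2, the vectors are linearly dependent.

no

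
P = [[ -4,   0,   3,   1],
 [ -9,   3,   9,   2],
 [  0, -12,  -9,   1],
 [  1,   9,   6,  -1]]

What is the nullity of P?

Row reduce to echelon form.
R2 ← R2 − (9/4)·R1: [0, 3, 9/4, -1/4]
R4 ← R4 + (1/4)·R1: [0, 9, 27/4, -3/4]
R3 ← R3 + (4)·R2: [0, 0, 0, 0]
R4 ← R4 − (3)·R2: [0, 0, 0, 0]
2 nonzero rows, so rank(P) = 2.
P has 4 columns; by rank–nullity, nullity = 4 − 2 = 2.

2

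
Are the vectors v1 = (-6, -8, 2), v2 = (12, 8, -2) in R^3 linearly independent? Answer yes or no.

yes

Form the matrix with these vectors as rows and row reduce.
R2 ← R2 + (2)·R1: [0, -8, 2]
2 nonzero rows, so the 2 vectors span a space of dimension 2.
Since 2 = 2, the vectors are linearly independent.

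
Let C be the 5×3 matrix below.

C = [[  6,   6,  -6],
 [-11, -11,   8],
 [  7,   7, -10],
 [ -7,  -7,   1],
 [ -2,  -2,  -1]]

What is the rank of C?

2

Row reduce to echelon form.
R2 ← R2 + (11/6)·R1: [0, 0, -3]
R3 ← R3 − (7/6)·R1: [0, 0, -3]
R4 ← R4 + (7/6)·R1: [0, 0, -6]
R5 ← R5 + (1/3)·R1: [0, 0, -3]
R3 ← R3 − R2: [0, 0, 0]
R4 ← R4 − (2)·R2: [0, 0, 0]
R5 ← R5 − R2: [0, 0, 0]
Echelon form has 2 nonzero rows, so rank(C) = 2.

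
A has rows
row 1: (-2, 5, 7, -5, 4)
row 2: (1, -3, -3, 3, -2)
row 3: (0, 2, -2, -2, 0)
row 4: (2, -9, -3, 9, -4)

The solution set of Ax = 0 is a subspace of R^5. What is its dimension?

3

Row reduce to echelon form.
R2 ← R2 + (1/2)·R1: [0, -1/2, 1/2, 1/2, 0]
R4 ← R4 + R1: [0, -4, 4, 4, 0]
R3 ← R3 + (4)·R2: [0, 0, 0, 0, 0]
R4 ← R4 − (8)·R2: [0, 0, 0, 0, 0]
2 nonzero rows, so rank(A) = 2.
A has 5 columns; by rank–nullity, nullity = 5 − 2 = 3.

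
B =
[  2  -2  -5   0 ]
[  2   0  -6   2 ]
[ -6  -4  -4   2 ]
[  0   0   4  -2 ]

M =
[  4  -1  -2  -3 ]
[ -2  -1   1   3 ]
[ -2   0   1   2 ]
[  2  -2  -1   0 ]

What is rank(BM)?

First compute BM:
[[ 22,   0, -11, -22],
 [ 24,  -6, -12, -18],
 [ -4,   6,   2,  -2],
 [-12,   4,   6,   8]]
Now row reduce the product.
R2 ← R2 − (12/11)·R1: [0, -6, 0, 6]
R3 ← R3 + (2/11)·R1: [0, 6, 0, -6]
R4 ← R4 + (6/11)·R1: [0, 4, 0, -4]
R3 ← R3 + R2: [0, 0, 0, 0]
R4 ← R4 + (2/3)·R2: [0, 0, 0, 0]
2 nonzero rows, so rank(BM) = 2.

2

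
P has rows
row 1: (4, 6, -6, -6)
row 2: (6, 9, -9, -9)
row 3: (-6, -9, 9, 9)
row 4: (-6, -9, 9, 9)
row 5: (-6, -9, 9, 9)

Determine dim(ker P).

3

Row reduce to echelon form.
R2 ← R2 − (3/2)·R1: [0, 0, 0, 0]
R3 ← R3 + (3/2)·R1: [0, 0, 0, 0]
R4 ← R4 + (3/2)·R1: [0, 0, 0, 0]
R5 ← R5 + (3/2)·R1: [0, 0, 0, 0]
1 nonzero row, so rank(P) = 1.
P has 4 columns; by rank–nullity, nullity = 4 − 1 = 3.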